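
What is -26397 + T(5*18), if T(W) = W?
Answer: -26307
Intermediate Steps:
-26397 + T(5*18) = -26397 + 5*18 = -26397 + 90 = -26307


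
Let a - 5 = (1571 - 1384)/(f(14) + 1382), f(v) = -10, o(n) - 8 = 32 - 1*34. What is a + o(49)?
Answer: 15279/1372 ≈ 11.136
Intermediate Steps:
o(n) = 6 (o(n) = 8 + (32 - 1*34) = 8 + (32 - 34) = 8 - 2 = 6)
a = 7047/1372 (a = 5 + (1571 - 1384)/(-10 + 1382) = 5 + 187/1372 = 7047/1372 ≈ 5.1363)
a + o(49) = 7047/1372 + 6 = 15279/1372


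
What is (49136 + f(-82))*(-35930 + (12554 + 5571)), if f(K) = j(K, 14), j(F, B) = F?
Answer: -873406470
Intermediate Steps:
f(K) = K
(49136 + f(-82))*(-35930 + (12554 + 5571)) = (49136 - 82)*(-35930 + (12554 + 5571)) = 49054*(-35930 + 18125) = 49054*(-17805) = -873406470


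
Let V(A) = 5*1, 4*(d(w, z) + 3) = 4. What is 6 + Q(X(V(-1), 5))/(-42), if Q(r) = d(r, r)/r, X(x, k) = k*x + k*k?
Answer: 6301/1050 ≈ 6.0010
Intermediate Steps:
d(w, z) = -2 (d(w, z) = -3 + (¼)*4 = -3 + 1 = -2)
V(A) = 5
X(x, k) = k² + k*x (X(x, k) = k*x + k² = k² + k*x)
Q(r) = -2/r
6 + Q(X(V(-1), 5))/(-42) = 6 - 2*1/(5*(5 + 5))/(-42) = 6 - 2/(5*10)*(-1/42) = 6 - 2/50*(-1/42) = 6 - 2*1/50*(-1/42) = 6 - 1/25*(-1/42) = 6 + 1/1050 = 6301/1050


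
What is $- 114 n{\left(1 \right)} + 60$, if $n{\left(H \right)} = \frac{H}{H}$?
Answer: $-54$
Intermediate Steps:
$n{\left(H \right)} = 1$
$- 114 n{\left(1 \right)} + 60 = \left(-114\right) 1 + 60 = -114 + 60 = -54$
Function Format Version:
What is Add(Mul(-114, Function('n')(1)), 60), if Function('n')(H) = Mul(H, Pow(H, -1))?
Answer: -54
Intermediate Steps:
Function('n')(H) = 1
Add(Mul(-114, Function('n')(1)), 60) = Add(Mul(-114, 1), 60) = Add(-114, 60) = -54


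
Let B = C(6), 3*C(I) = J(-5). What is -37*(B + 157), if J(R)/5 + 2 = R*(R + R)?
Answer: -8769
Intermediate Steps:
J(R) = -10 + 10*R² (J(R) = -10 + 5*(R*(R + R)) = -10 + 5*(R*(2*R)) = -10 + 5*(2*R²) = -10 + 10*R²)
C(I) = 80 (C(I) = (-10 + 10*(-5)²)/3 = (-10 + 10*25)/3 = (-10 + 250)/3 = (⅓)*240 = 80)
B = 80
-37*(B + 157) = -37*(80 + 157) = -37*237 = -8769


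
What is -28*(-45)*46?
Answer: 57960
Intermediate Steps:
-28*(-45)*46 = 1260*46 = 57960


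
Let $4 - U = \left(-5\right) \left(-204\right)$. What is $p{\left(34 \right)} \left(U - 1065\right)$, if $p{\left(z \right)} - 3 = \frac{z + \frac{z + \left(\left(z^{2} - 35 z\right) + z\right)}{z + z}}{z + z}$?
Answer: $- \frac{992637}{136} \approx -7298.8$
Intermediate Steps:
$U = -1016$ ($U = 4 - \left(-5\right) \left(-204\right) = 4 - 1020 = -1016$)
$p{\left(z \right)} = 3 + \frac{z + \frac{z^{2} - 33 z}{2 z}}{2 z}$ ($p{\left(z \right)} = 3 + \frac{z + \frac{z + \left(\left(z^{2} - 35 z\right) + z\right)}{z + z}}{z + z} = 3 + \frac{z + \frac{z + \left(z^{2} - 34 z\right)}{2 z}}{2 z} = 3 + \left(z + \left(z^{2} - 33 z\right) \frac{1}{2 z}\right) \frac{1}{2 z} = 3 + \left(z + \frac{z^{2} - 33 z}{2 z}\right) \frac{1}{2 z} = 3 + \frac{z + \frac{z^{2} - 33 z}{2 z}}{2 z}$)
$p{\left(34 \right)} \left(U - 1065\right) = \frac{3 \left(-11 + 5 \cdot 34\right)}{4 \cdot 34} \left(-1016 - 1065\right) = \frac{3}{4} \cdot \frac{1}{34} \left(-11 + 170\right) \left(-2081\right) = \frac{3}{4} \cdot \frac{1}{34} \cdot 159 \left(-2081\right) = \frac{477}{136} \left(-2081\right) = - \frac{992637}{136}$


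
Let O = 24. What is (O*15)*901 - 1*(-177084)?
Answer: 501444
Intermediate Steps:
(O*15)*901 - 1*(-177084) = (24*15)*901 - 1*(-177084) = 360*901 + 177084 = 324360 + 177084 = 501444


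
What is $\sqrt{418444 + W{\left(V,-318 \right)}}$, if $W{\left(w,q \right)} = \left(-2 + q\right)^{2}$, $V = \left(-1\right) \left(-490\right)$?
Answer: $2 \sqrt{130211} \approx 721.7$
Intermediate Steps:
$V = 490$
$\sqrt{418444 + W{\left(V,-318 \right)}} = \sqrt{418444 + \left(-2 - 318\right)^{2}} = \sqrt{418444 + \left(-320\right)^{2}} = \sqrt{418444 + 102400} = \sqrt{520844} = 2 \sqrt{130211}$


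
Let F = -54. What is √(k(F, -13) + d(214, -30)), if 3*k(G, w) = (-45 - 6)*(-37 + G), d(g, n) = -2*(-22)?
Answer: √1591 ≈ 39.887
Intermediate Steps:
d(g, n) = 44
k(G, w) = 629 - 17*G (k(G, w) = ((-45 - 6)*(-37 + G))/3 = (-51*(-37 + G))/3 = (1887 - 51*G)/3 = 629 - 17*G)
√(k(F, -13) + d(214, -30)) = √((629 - 17*(-54)) + 44) = √((629 + 918) + 44) = √(1547 + 44) = √1591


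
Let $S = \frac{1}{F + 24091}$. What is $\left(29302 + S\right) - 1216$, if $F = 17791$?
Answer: $\frac{1176297853}{41882} \approx 28086.0$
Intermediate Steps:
$S = \frac{1}{41882}$ ($S = \frac{1}{17791 + 24091} = \frac{1}{41882} \approx 2.3877 \cdot 10^{-5}$)
$\left(29302 + S\right) - 1216 = \left(29302 + \frac{1}{41882}\right) - 1216 = \frac{1227226365}{41882} - 1216 = \frac{1176297853}{41882}$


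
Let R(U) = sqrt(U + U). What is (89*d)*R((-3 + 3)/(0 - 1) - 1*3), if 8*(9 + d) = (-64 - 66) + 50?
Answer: -1691*I*sqrt(6) ≈ -4142.1*I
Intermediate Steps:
d = -19 (d = -9 + ((-64 - 66) + 50)/8 = -9 + (-130 + 50)/8 = -9 + (1/8)*(-80) = -9 - 10 = -19)
R(U) = sqrt(2)*sqrt(U) (R(U) = sqrt(2*U) = sqrt(2)*sqrt(U))
(89*d)*R((-3 + 3)/(0 - 1) - 1*3) = (89*(-19))*(sqrt(2)*sqrt((-3 + 3)/(0 - 1) - 1*3)) = -1691*sqrt(2)*sqrt(0/(-1) - 3) = -1691*sqrt(2)*sqrt(0*(-1) - 3) = -1691*sqrt(2)*sqrt(0 - 3) = -1691*sqrt(2)*sqrt(-3) = -1691*sqrt(2)*I*sqrt(3) = -1691*I*sqrt(6)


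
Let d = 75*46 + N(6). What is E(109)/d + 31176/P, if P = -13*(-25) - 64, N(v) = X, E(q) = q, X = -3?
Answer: 11943569/99963 ≈ 119.48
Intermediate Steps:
N(v) = -3
P = 261 (P = 325 - 64 = 261)
d = 3447 (d = 75*46 - 3 = 3450 - 3 = 3447)
E(109)/d + 31176/P = 109/3447 + 31176/261 = 109*(1/3447) + 31176*(1/261) = 109/3447 + 3464/29 = 11943569/99963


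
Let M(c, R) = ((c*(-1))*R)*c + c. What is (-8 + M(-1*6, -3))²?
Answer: 8836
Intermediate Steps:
M(c, R) = c - R*c² (M(c, R) = ((-c)*R)*c + c = (-R*c)*c + c = -R*c² + c = c - R*c²)
(-8 + M(-1*6, -3))² = (-8 + (-1*6)*(1 - 1*(-3)*(-1*6)))² = (-8 - 6*(1 - 1*(-3)*(-6)))² = (-8 - 6*(1 - 18))² = (-8 - 6*(-17))² = (-8 + 102)² = 94² = 8836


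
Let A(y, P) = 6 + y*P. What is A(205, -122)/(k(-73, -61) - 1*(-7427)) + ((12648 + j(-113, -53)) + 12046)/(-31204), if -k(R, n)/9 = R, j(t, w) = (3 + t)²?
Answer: -2866137/670886 ≈ -4.2722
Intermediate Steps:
A(y, P) = 6 + P*y
k(R, n) = -9*R
A(205, -122)/(k(-73, -61) - 1*(-7427)) + ((12648 + j(-113, -53)) + 12046)/(-31204) = (6 - 122*205)/(-9*(-73) - 1*(-7427)) + ((12648 + (3 - 113)²) + 12046)/(-31204) = (6 - 25010)/(657 + 7427) + ((12648 + (-110)²) + 12046)*(-1/31204) = -25004/8084 + ((12648 + 12100) + 12046)*(-1/31204) = -25004*1/8084 + (24748 + 12046)*(-1/31204) = -133/43 + 36794*(-1/31204) = -133/43 - 18397/15602 = -2866137/670886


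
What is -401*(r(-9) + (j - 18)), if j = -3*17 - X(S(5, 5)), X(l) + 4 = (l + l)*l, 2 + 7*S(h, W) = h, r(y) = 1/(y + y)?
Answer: 23138903/882 ≈ 26235.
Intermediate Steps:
r(y) = 1/(2*y)
S(h, W) = -2/7 + h/7
X(l) = -4 + 2*l² (X(l) = -4 + (l + l)*l = -4 + (2*l)*l = -4 + 2*l²)
j = -2321/49 (j = -3*17 - (-4 + 2*(-2/7 + (⅐)*5)²) = -51 - (-4 + 2*(-2/7 + 5/7)²) = -51 - (-4 + 2*(3/7)²) = -51 - (-4 + 2*(9/49)) = -51 - (-4 + 18/49) = -51 - 1*(-178/49) = -51 + 178/49 = -2321/49 ≈ -47.367)
-401*(r(-9) + (j - 18)) = -401*((½)/(-9) + (-2321/49 - 18)) = -401*((½)*(-⅑) - 3203/49) = -401*(-1/18 - 3203/49) = -401*(-57703/882) = 23138903/882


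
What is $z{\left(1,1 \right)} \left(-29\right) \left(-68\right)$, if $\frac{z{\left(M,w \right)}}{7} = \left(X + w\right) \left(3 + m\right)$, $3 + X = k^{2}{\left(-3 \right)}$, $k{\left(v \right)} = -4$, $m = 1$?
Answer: $773024$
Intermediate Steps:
$X = 13$ ($X = -3 + \left(-4\right)^{2} = -3 + 16 = 13$)
$z{\left(M,w \right)} = 364 + 28 w$ ($z{\left(M,w \right)} = 7 \left(13 + w\right) \left(3 + 1\right) = 7 \left(13 + w\right) 4 = 7 \left(52 + 4 w\right) = 364 + 28 w$)
$z{\left(1,1 \right)} \left(-29\right) \left(-68\right) = \left(364 + 28 \cdot 1\right) \left(-29\right) \left(-68\right) = \left(364 + 28\right) \left(-29\right) \left(-68\right) = 392 \left(-29\right) \left(-68\right) = \left(-11368\right) \left(-68\right) = 773024$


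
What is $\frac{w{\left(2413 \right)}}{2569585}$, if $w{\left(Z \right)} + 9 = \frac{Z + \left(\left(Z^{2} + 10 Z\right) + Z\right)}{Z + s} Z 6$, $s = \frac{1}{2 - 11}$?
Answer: $\frac{381232607553}{27900553930} \approx 13.664$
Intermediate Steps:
$s = - \frac{1}{9}$ ($s = \frac{1}{-9} = - \frac{1}{9} \approx -0.11111$)
$w{\left(Z \right)} = -9 + \frac{6 Z \left(Z^{2} + 12 Z\right)}{- \frac{1}{9} + Z}$ ($w{\left(Z \right)} = -9 + \frac{Z + \left(\left(Z^{2} + 10 Z\right) + Z\right)}{Z - \frac{1}{9}} Z 6 = -9 + \frac{Z + \left(Z^{2} + 11 Z\right)}{- \frac{1}{9} + Z} Z 6 = -9 + \frac{Z^{2} + 12 Z}{- \frac{1}{9} + Z} Z 6 = -9 + \frac{Z \left(Z^{2} + 12 Z\right)}{- \frac{1}{9} + Z} 6 = -9 + \frac{6 Z \left(Z^{2} + 12 Z\right)}{- \frac{1}{9} + Z}$)
$\frac{w{\left(2413 \right)}}{2569585} = \frac{9 \frac{1}{-1 + 9 \cdot 2413} \left(1 - 21717 + 6 \cdot 2413^{3} + 72 \cdot 2413^{2}\right)}{2569585} = \frac{9 \left(1 - 21717 + 6 \cdot 14049858997 + 72 \cdot 5822569\right)}{-1 + 21717} \cdot \frac{1}{2569585} = \frac{9 \left(1 - 21717 + 84299153982 + 419224968\right)}{21716} \cdot \frac{1}{2569585} = 9 \cdot \frac{1}{21716} \cdot 84718357234 \cdot \frac{1}{2569585} = \frac{381232607553}{10858} \cdot \frac{1}{2569585} = \frac{381232607553}{27900553930}$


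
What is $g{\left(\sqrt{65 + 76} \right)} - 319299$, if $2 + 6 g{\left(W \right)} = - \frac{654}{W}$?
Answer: $- \frac{957898}{3} - \frac{109 \sqrt{141}}{141} \approx -3.1931 \cdot 10^{5}$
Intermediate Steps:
$g{\left(W \right)} = - \frac{1}{3} - \frac{109}{W}$ ($g{\left(W \right)} = - \frac{1}{3} + \frac{\left(-654\right) \frac{1}{W}}{6} = - \frac{1}{3} - \frac{109}{W}$)
$g{\left(\sqrt{65 + 76} \right)} - 319299 = \frac{-327 - \sqrt{65 + 76}}{3 \sqrt{65 + 76}} - 319299 = \frac{-327 - \sqrt{141}}{3 \sqrt{141}} - 319299 = \frac{\frac{\sqrt{141}}{141} \left(-327 - \sqrt{141}\right)}{3} - 319299 = \frac{\sqrt{141} \left(-327 - \sqrt{141}\right)}{423} - 319299 = -319299 + \frac{\sqrt{141} \left(-327 - \sqrt{141}\right)}{423}$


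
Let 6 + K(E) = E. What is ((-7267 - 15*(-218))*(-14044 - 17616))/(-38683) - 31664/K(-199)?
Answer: -24716870588/7930015 ≈ -3116.9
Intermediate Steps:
K(E) = -6 + E
((-7267 - 15*(-218))*(-14044 - 17616))/(-38683) - 31664/K(-199) = ((-7267 - 15*(-218))*(-14044 - 17616))/(-38683) - 31664/(-6 - 199) = ((-7267 + 3270)*(-31660))*(-1/38683) - 31664/(-205) = -3997*(-31660)*(-1/38683) - 31664*(-1/205) = 126545020*(-1/38683) + 31664/205 = -126545020/38683 + 31664/205 = -24716870588/7930015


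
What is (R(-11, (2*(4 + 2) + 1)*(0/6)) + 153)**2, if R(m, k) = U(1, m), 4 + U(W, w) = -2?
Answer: 21609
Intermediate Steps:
U(W, w) = -6 (U(W, w) = -4 - 2 = -6)
R(m, k) = -6
(R(-11, (2*(4 + 2) + 1)*(0/6)) + 153)**2 = (-6 + 153)**2 = 147**2 = 21609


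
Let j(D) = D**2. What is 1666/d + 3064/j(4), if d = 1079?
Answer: 416589/2158 ≈ 193.04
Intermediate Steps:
1666/d + 3064/j(4) = 1666/1079 + 3064/(4**2) = 1666*(1/1079) + 3064/16 = 1666/1079 + 3064*(1/16) = 1666/1079 + 383/2 = 416589/2158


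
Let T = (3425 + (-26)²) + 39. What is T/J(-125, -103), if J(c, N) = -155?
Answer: -828/31 ≈ -26.710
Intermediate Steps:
T = 4140 (T = (3425 + 676) + 39 = 4101 + 39 = 4140)
T/J(-125, -103) = 4140/(-155) = 4140*(-1/155) = -828/31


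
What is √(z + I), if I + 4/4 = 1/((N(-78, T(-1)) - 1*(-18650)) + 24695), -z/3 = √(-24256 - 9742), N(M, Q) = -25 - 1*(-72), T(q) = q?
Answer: √(-29419098 - 88259328*I*√33998)/5424 ≈ 16.616 - 16.646*I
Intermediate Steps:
N(M, Q) = 47 (N(M, Q) = -25 + 72 = 47)
z = -3*I*√33998 (z = -3*√(-24256 - 9742) = -3*I*√33998 ≈ -553.16*I)
I = -43391/43392 (I = -1 + 1/((47 - 1*(-18650)) + 24695) = -1 + 1/((47 + 18650) + 24695) = -1 + 1/(18697 + 24695) = -1 + 1/43392 = -43391/43392 ≈ -0.99998)
√(z + I) = √(-3*I*√33998 - 43391/43392) = √(-43391/43392 - 3*I*√33998)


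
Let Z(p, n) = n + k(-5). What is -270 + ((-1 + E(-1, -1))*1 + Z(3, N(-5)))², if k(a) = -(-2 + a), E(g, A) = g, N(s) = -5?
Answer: -270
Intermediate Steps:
k(a) = 2 - a
Z(p, n) = 7 + n (Z(p, n) = n + (2 - 1*(-5)) = n + (2 + 5) = n + 7 = 7 + n)
-270 + ((-1 + E(-1, -1))*1 + Z(3, N(-5)))² = -270 + ((-1 - 1)*1 + (7 - 5))² = -270 + (-2*1 + 2)² = -270 + (-2 + 2)² = -270 + 0² = -270 + 0 = -270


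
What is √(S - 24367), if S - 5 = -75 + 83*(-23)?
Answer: I*√26346 ≈ 162.31*I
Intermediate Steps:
S = -1979 (S = 5 + (-75 + 83*(-23)) = 5 + (-75 - 1909) = 5 - 1984 = -1979)
√(S - 24367) = √(-1979 - 24367) = √(-26346) = I*√26346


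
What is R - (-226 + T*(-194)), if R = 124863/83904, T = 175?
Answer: 955875989/27968 ≈ 34178.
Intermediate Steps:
R = 41621/27968 (R = 124863*(1/83904) = 41621/27968 ≈ 1.4882)
R - (-226 + T*(-194)) = 41621/27968 - (-226 + 175*(-194)) = 41621/27968 - (-226 - 33950) = 41621/27968 - 1*(-34176) = 41621/27968 + 34176 = 955875989/27968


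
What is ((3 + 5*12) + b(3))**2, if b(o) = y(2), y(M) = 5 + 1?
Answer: 4761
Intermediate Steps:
y(M) = 6
b(o) = 6
((3 + 5*12) + b(3))**2 = ((3 + 5*12) + 6)**2 = ((3 + 60) + 6)**2 = (63 + 6)**2 = 69**2 = 4761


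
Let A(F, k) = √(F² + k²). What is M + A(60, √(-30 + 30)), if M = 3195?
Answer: 3255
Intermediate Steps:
M + A(60, √(-30 + 30)) = 3195 + √(60² + (√(-30 + 30))²) = 3195 + √(3600 + (√0)²) = 3195 + √(3600 + 0²) = 3195 + √(3600 + 0) = 3195 + √3600 = 3195 + 60 = 3255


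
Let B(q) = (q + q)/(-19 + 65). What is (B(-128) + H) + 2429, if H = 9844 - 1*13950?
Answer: -38699/23 ≈ -1682.6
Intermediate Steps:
B(q) = q/23 (B(q) = (2*q)/46 = (2*q)*(1/46) = q/23)
H = -4106 (H = 9844 - 13950 = -4106)
(B(-128) + H) + 2429 = ((1/23)*(-128) - 4106) + 2429 = (-128/23 - 4106) + 2429 = -94566/23 + 2429 = -38699/23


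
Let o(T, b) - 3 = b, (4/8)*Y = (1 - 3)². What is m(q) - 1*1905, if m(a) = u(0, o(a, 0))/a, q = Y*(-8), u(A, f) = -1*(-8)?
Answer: -15241/8 ≈ -1905.1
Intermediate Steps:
Y = 8 (Y = 2*(1 - 3)² = 2*(-2)² = 2*4 = 8)
o(T, b) = 3 + b
u(A, f) = 8
q = -64 (q = 8*(-8) = -64)
m(a) = 8/a
m(q) - 1*1905 = 8/(-64) - 1*1905 = 8*(-1/64) - 1905 = -⅛ - 1905 = -15241/8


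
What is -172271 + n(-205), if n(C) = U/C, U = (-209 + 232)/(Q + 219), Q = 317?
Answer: -18929137503/109880 ≈ -1.7227e+5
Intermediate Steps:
U = 23/536 (U = (-209 + 232)/(317 + 219) = 23/536 ≈ 0.042910)
n(C) = 23/(536*C)
-172271 + n(-205) = -172271 + (23/536)/(-205) = -172271 + (23/536)*(-1/205) = -172271 - 23/109880 = -18929137503/109880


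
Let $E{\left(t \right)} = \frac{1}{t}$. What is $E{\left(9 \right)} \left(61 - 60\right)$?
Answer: $\frac{1}{9} \approx 0.11111$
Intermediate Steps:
$E{\left(9 \right)} \left(61 - 60\right) = \frac{61 - 60}{9} = \frac{1}{9} \cdot 1 = \frac{1}{9}$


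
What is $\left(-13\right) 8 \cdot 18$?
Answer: $-1872$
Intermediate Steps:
$\left(-13\right) 8 \cdot 18 = \left(-104\right) 18 = -1872$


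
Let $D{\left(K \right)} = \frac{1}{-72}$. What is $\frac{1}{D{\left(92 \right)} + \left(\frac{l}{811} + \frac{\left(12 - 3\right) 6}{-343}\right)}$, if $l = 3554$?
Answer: $\frac{20028456}{84338243} \approx 0.23748$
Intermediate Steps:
$D{\left(K \right)} = - \frac{1}{72}$
$\frac{1}{D{\left(92 \right)} + \left(\frac{l}{811} + \frac{\left(12 - 3\right) 6}{-343}\right)} = \frac{1}{- \frac{1}{72} + \left(\frac{3554}{811} + \frac{\left(12 - 3\right) 6}{-343}\right)} = \frac{1}{- \frac{1}{72} + \left(3554 \cdot \frac{1}{811} + 9 \cdot 6 \left(- \frac{1}{343}\right)\right)} = \frac{1}{- \frac{1}{72} + \left(\frac{3554}{811} + 54 \left(- \frac{1}{343}\right)\right)} = \frac{1}{- \frac{1}{72} + \left(\frac{3554}{811} - \frac{54}{343}\right)} = \frac{1}{- \frac{1}{72} + \frac{1175228}{278173}} = \frac{1}{\frac{84338243}{20028456}} = \frac{20028456}{84338243}$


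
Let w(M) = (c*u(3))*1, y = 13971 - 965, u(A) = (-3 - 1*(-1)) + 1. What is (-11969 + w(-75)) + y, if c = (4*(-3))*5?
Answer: 1097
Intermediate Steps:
c = -60 (c = -12*5 = -60)
u(A) = -1 (u(A) = (-3 + 1) + 1 = -2 + 1 = -1)
y = 13006
w(M) = 60 (w(M) = -60*(-1)*1 = 60*1 = 60)
(-11969 + w(-75)) + y = (-11969 + 60) + 13006 = -11909 + 13006 = 1097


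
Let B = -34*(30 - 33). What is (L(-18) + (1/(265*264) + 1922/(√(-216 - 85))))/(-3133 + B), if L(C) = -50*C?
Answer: -62964001/212048760 + 1922*I*√301/912331 ≈ -0.29693 + 0.03655*I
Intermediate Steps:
B = 102 (B = -34*(-3) = 102)
(L(-18) + (1/(265*264) + 1922/(√(-216 - 85))))/(-3133 + B) = (-50*(-18) + (1/(265*264) + 1922/(√(-216 - 85))))/(-3133 + 102) = (900 + ((1/265)*(1/264) + 1922/(√(-301))))/(-3031) = (900 + (1/69960 + 1922/((I*√301))))*(-1/3031) = (900 + (1/69960 + 1922*(-I*√301/301)))*(-1/3031) = (900 + (1/69960 - 1922*I*√301/301))*(-1/3031) = (62964001/69960 - 1922*I*√301/301)*(-1/3031) = -62964001/212048760 + 1922*I*√301/912331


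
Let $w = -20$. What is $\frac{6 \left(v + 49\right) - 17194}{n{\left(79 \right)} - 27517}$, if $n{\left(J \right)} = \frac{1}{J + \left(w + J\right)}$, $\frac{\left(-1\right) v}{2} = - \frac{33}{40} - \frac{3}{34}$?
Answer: $\frac{198108453}{322774325} \approx 0.61377$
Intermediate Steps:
$v = \frac{621}{340}$ ($v = - 2 \left(- \frac{33}{40} - \frac{3}{34}\right) = \left(-2\right) \left(- \frac{621}{680}\right) = \frac{621}{340} \approx 1.8265$)
$n{\left(J \right)} = \frac{1}{-20 + 2 J}$ ($n{\left(J \right)} = \frac{1}{J + \left(-20 + J\right)} = \frac{1}{-20 + 2 J}$)
$\frac{6 \left(v + 49\right) - 17194}{n{\left(79 \right)} - 27517} = \frac{6 \left(\frac{621}{340} + 49\right) - 17194}{\frac{1}{2 \left(-10 + 79\right)} - 27517} = \frac{6 \cdot \frac{17281}{340} - 17194}{\frac{1}{2 \cdot 69} - 27517} = \frac{\frac{51843}{170} - 17194}{\frac{1}{2} \cdot \frac{1}{69} - 27517} = - \frac{2871137}{170 \left(\frac{1}{138} - 27517\right)} = - \frac{2871137}{170 \left(- \frac{3797345}{138}\right)} = \left(- \frac{2871137}{170}\right) \left(- \frac{138}{3797345}\right) = \frac{198108453}{322774325}$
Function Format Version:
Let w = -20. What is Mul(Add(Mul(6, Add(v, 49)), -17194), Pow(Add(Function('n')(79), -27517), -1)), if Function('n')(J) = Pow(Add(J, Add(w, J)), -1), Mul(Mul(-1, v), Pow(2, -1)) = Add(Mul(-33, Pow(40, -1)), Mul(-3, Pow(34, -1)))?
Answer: Rational(198108453, 322774325) ≈ 0.61377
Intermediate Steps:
v = Rational(621, 340) (v = Mul(-2, Add(Mul(-33, Pow(40, -1)), Mul(-3, Pow(34, -1)))) = Mul(-2, Add(Mul(-33, Rational(1, 40)), Mul(-3, Rational(1, 34)))) = Mul(-2, Add(Rational(-33, 40), Rational(-3, 34))) = Mul(-2, Rational(-621, 680)) = Rational(621, 340) ≈ 1.8265)
Function('n')(J) = Pow(Add(-20, Mul(2, J)), -1) (Function('n')(J) = Pow(Add(J, Add(-20, J)), -1) = Pow(Add(-20, Mul(2, J)), -1))
Mul(Add(Mul(6, Add(v, 49)), -17194), Pow(Add(Function('n')(79), -27517), -1)) = Mul(Add(Mul(6, Add(Rational(621, 340), 49)), -17194), Pow(Add(Mul(Rational(1, 2), Pow(Add(-10, 79), -1)), -27517), -1)) = Mul(Add(Mul(6, Rational(17281, 340)), -17194), Pow(Add(Mul(Rational(1, 2), Pow(69, -1)), -27517), -1)) = Mul(Add(Rational(51843, 170), -17194), Pow(Add(Mul(Rational(1, 2), Rational(1, 69)), -27517), -1)) = Mul(Rational(-2871137, 170), Pow(Add(Rational(1, 138), -27517), -1)) = Mul(Rational(-2871137, 170), Pow(Rational(-3797345, 138), -1)) = Mul(Rational(-2871137, 170), Rational(-138, 3797345)) = Rational(198108453, 322774325)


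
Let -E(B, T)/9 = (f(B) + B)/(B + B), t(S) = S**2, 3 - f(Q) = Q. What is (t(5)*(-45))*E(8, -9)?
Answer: 30375/16 ≈ 1898.4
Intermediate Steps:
f(Q) = 3 - Q
E(B, T) = -27/(2*B) (E(B, T) = -9*((3 - B) + B)/(B + B) = -27/(2*B))
(t(5)*(-45))*E(8, -9) = (5**2*(-45))*(-27/2/8) = (25*(-45))*(-27/2*1/8) = -1125*(-27/16) = 30375/16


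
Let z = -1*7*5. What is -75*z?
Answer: 2625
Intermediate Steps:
z = -35 (z = -7*5 = -35)
-75*z = -75*(-35) = 2625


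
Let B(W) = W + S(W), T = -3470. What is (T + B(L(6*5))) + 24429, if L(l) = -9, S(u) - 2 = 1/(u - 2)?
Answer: 230471/11 ≈ 20952.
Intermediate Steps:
S(u) = 2 + 1/(-2 + u) (S(u) = 2 + 1/(u - 2) = 2 + 1/(-2 + u))
B(W) = W + (-3 + 2*W)/(-2 + W)
(T + B(L(6*5))) + 24429 = (-3470 + (-3 + (-9)**2)/(-2 - 9)) + 24429 = (-3470 + (-3 + 81)/(-11)) + 24429 = (-3470 - 1/11*78) + 24429 = (-3470 - 78/11) + 24429 = -38248/11 + 24429 = 230471/11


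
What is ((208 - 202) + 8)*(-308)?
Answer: -4312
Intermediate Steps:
((208 - 202) + 8)*(-308) = (6 + 8)*(-308) = 14*(-308) = -4312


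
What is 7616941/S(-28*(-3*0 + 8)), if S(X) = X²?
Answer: 7616941/50176 ≈ 151.80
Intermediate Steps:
7616941/S(-28*(-3*0 + 8)) = 7616941/((-28*(-3*0 + 8))²) = 7616941/((-28*(0 + 8))²) = 7616941/((-28*8)²) = 7616941/((-224)²) = 7616941/50176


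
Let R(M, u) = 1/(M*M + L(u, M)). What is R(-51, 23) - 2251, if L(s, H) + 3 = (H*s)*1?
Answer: -3207674/1425 ≈ -2251.0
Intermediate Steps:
L(s, H) = -3 + H*s (L(s, H) = -3 + (H*s)*1 = -3 + H*s)
R(M, u) = 1/(-3 + M² + M*u) (R(M, u) = 1/(M*M + (-3 + M*u)) = 1/(M² + (-3 + M*u)) = 1/(-3 + M² + M*u))
R(-51, 23) - 2251 = 1/(-3 + (-51)² - 51*23) - 2251 = 1/(-3 + 2601 - 1173) - 2251 = 1/1425 - 2251 = -3207674/1425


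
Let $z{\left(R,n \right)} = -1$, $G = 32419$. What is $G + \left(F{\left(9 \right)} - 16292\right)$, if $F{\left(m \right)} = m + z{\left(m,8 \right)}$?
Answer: $16135$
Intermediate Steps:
$F{\left(m \right)} = -1 + m$ ($F{\left(m \right)} = m - 1 = -1 + m$)
$G + \left(F{\left(9 \right)} - 16292\right) = 32419 + \left(\left(-1 + 9\right) - 16292\right) = 32419 + \left(8 - 16292\right) = 32419 - 16284 = 16135$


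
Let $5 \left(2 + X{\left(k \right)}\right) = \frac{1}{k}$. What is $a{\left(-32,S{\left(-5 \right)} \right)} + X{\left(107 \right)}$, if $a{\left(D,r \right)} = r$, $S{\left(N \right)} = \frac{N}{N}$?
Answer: $- \frac{534}{535} \approx -0.99813$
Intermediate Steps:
$S{\left(N \right)} = 1$
$X{\left(k \right)} = -2 + \frac{1}{5 k}$
$a{\left(-32,S{\left(-5 \right)} \right)} + X{\left(107 \right)} = 1 - \left(2 - \frac{1}{5 \cdot 107}\right) = 1 + \left(-2 + \frac{1}{5} \cdot \frac{1}{107}\right) = 1 + \left(-2 + \frac{1}{535}\right) = 1 - \frac{1069}{535} = - \frac{534}{535}$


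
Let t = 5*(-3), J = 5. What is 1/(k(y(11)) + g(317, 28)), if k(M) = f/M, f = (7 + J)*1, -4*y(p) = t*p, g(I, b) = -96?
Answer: -55/5264 ≈ -0.010448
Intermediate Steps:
t = -15
y(p) = 15*p/4 (y(p) = -(-15)*p/4 = 15*p/4)
f = 12 (f = (7 + 5)*1 = 12*1 = 12)
k(M) = 12/M
1/(k(y(11)) + g(317, 28)) = 1/(12/(((15/4)*11)) - 96) = 1/(12/(165/4) - 96) = 1/(12*(4/165) - 96) = 1/(16/55 - 96) = 1/(-5264/55) = -55/5264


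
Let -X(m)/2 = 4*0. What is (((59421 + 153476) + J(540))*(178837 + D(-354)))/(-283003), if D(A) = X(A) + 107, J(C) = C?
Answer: -5456181504/40429 ≈ -1.3496e+5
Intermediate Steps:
X(m) = 0 (X(m) = -8*0 = -2*0 = 0)
D(A) = 107 (D(A) = 0 + 107 = 107)
(((59421 + 153476) + J(540))*(178837 + D(-354)))/(-283003) = (((59421 + 153476) + 540)*(178837 + 107))/(-283003) = ((212897 + 540)*178944)*(-1/283003) = (213437*178944)*(-1/283003) = 38193270528*(-1/283003) = -5456181504/40429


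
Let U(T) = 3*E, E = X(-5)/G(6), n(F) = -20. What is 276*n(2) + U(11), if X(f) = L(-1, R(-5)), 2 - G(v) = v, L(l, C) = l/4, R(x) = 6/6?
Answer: -88317/16 ≈ -5519.8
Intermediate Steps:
R(x) = 1 (R(x) = 6*(⅙) = 1)
L(l, C) = l/4 (L(l, C) = l*(¼) = l/4)
G(v) = 2 - v
X(f) = -¼ (X(f) = (¼)*(-1) = -¼)
E = 1/16 (E = -1/(4*(2 - 1*6)) = -1/(4*(2 - 6)) = -¼/(-4) = -¼*(-¼) = 1/16 ≈ 0.062500)
U(T) = 3/16 (U(T) = 3*(1/16) = 3/16)
276*n(2) + U(11) = 276*(-20) + 3/16 = -5520 + 3/16 = -88317/16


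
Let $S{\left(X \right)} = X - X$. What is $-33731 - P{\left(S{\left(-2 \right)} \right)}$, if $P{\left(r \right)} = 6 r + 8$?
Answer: $-33739$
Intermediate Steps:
$S{\left(X \right)} = 0$
$P{\left(r \right)} = 8 + 6 r$
$-33731 - P{\left(S{\left(-2 \right)} \right)} = -33731 - \left(8 + 6 \cdot 0\right) = -33731 - \left(8 + 0\right) = -33731 - 8 = -33739$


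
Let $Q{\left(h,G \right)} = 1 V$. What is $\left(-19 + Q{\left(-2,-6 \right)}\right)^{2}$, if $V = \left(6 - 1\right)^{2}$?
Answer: $36$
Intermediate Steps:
$V = 25$ ($V = 5^{2} = 25$)
$Q{\left(h,G \right)} = 25$ ($Q{\left(h,G \right)} = 1 \cdot 25 = 25$)
$\left(-19 + Q{\left(-2,-6 \right)}\right)^{2} = \left(-19 + 25\right)^{2} = 6^{2} = 36$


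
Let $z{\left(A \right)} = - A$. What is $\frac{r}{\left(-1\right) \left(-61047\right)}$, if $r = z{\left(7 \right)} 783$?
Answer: $- \frac{29}{323} \approx -0.089783$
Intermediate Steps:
$r = -5481$ ($r = \left(-1\right) 7 \cdot 783 = \left(-7\right) 783 = -5481$)
$\frac{r}{\left(-1\right) \left(-61047\right)} = - \frac{5481}{\left(-1\right) \left(-61047\right)} = - \frac{5481}{61047} = \left(-5481\right) \frac{1}{61047} = - \frac{29}{323}$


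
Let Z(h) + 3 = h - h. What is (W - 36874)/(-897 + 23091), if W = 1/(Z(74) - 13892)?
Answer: -18976453/11421690 ≈ -1.6614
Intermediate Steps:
Z(h) = -3 (Z(h) = -3 + (h - h) = -3 + 0 = -3)
W = -1/13895 (W = 1/(-3 - 13892) = 1/(-13895) = -1/13895 ≈ -7.1968e-5)
(W - 36874)/(-897 + 23091) = (-1/13895 - 36874)/(-897 + 23091) = -512364231/13895/22194 = -512364231/13895*1/22194 = -18976453/11421690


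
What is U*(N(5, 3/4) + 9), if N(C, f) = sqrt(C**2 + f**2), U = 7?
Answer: 63 + 7*sqrt(409)/4 ≈ 98.392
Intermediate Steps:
U*(N(5, 3/4) + 9) = 7*(sqrt(5**2 + (3/4)**2) + 9) = 7*(sqrt(25 + (3*(1/4))**2) + 9) = 7*(sqrt(25 + (3/4)**2) + 9) = 7*(sqrt(25 + 9/16) + 9) = 7*(sqrt(409/16) + 9) = 7*(sqrt(409)/4 + 9) = 7*(9 + sqrt(409)/4) = 63 + 7*sqrt(409)/4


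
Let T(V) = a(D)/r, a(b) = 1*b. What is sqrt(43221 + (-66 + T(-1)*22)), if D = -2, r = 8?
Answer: sqrt(172598)/2 ≈ 207.72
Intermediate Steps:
a(b) = b
T(V) = -1/4 (T(V) = -2/8 = -2*1/8 = -1/4)
sqrt(43221 + (-66 + T(-1)*22)) = sqrt(43221 + (-66 - 1/4*22)) = sqrt(43221 + (-66 - 11/2)) = sqrt(43221 - 143/2) = sqrt(86299/2) = sqrt(172598)/2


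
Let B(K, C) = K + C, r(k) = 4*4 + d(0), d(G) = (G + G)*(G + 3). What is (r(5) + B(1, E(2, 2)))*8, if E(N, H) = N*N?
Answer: 168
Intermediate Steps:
E(N, H) = N²
d(G) = 2*G*(3 + G) (d(G) = (2*G)*(3 + G) = 2*G*(3 + G))
r(k) = 16 (r(k) = 4*4 + 2*0*(3 + 0) = 16 + 2*0*3 = 16 + 0 = 16)
B(K, C) = C + K
(r(5) + B(1, E(2, 2)))*8 = (16 + (2² + 1))*8 = (16 + (4 + 1))*8 = (16 + 5)*8 = 21*8 = 168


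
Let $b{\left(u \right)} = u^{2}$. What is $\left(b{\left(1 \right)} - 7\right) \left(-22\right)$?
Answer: $132$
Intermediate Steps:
$\left(b{\left(1 \right)} - 7\right) \left(-22\right) = \left(1^{2} - 7\right) \left(-22\right) = \left(1 - 7\right) \left(-22\right) = \left(-6\right) \left(-22\right) = 132$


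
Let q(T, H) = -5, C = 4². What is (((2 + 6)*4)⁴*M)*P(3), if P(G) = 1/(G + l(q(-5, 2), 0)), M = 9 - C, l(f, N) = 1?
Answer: -1835008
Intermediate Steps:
C = 16
M = -7 (M = 9 - 1*16 = 9 - 16 = -7)
P(G) = 1/(1 + G) (P(G) = 1/(G + 1) = 1/(1 + G))
(((2 + 6)*4)⁴*M)*P(3) = (((2 + 6)*4)⁴*(-7))/(1 + 3) = ((8*4)⁴*(-7))/4 = (32⁴*(-7))*(¼) = (1048576*(-7))*(¼) = -7340032*¼ = -1835008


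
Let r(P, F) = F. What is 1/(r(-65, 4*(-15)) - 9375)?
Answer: -1/9435 ≈ -0.00010599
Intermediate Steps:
1/(r(-65, 4*(-15)) - 9375) = 1/(4*(-15) - 9375) = 1/(-60 - 9375) = 1/(-9435) = -1/9435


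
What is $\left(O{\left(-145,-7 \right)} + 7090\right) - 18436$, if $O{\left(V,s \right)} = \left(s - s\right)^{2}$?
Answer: $-11346$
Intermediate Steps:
$O{\left(V,s \right)} = 0$ ($O{\left(V,s \right)} = 0^{2} = 0$)
$\left(O{\left(-145,-7 \right)} + 7090\right) - 18436 = \left(0 + 7090\right) - 18436 = 7090 - 18436 = -11346$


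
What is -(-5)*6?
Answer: 30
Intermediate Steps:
-(-5)*6 = -5*(-6) = 30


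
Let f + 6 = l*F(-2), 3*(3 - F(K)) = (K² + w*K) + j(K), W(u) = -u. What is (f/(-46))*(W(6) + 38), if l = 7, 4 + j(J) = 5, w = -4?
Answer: 32/3 ≈ 10.667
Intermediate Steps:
j(J) = 1 (j(J) = -4 + 5 = 1)
F(K) = 8/3 - K²/3 + 4*K/3 (F(K) = 3 - ((K² - 4*K) + 1)/3 = 3 - (1 + K² - 4*K)/3 = 3 + (-⅓ - K²/3 + 4*K/3) = 8/3 - K²/3 + 4*K/3)
f = -46/3 (f = -6 + 7*(8/3 - ⅓*(-2)² + (4/3)*(-2)) = -6 + 7*(8/3 - ⅓*4 - 8/3) = -6 + 7*(8/3 - 4/3 - 8/3) = -6 + 7*(-4/3) = -6 - 28/3 = -46/3 ≈ -15.333)
(f/(-46))*(W(6) + 38) = (-46/3/(-46))*(-1*6 + 38) = (-46/3*(-1/46))*(-6 + 38) = (⅓)*32 = 32/3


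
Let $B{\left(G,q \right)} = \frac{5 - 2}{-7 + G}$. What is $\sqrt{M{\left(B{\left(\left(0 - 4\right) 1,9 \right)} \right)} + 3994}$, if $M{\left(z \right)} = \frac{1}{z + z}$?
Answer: $\frac{\sqrt{143718}}{6} \approx 63.184$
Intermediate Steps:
$B{\left(G,q \right)} = \frac{3}{-7 + G}$
$M{\left(z \right)} = \frac{1}{2 z}$
$\sqrt{M{\left(B{\left(\left(0 - 4\right) 1,9 \right)} \right)} + 3994} = \sqrt{\frac{1}{2 \frac{3}{-7 + \left(0 - 4\right) 1}} + 3994} = \sqrt{\frac{1}{2 \frac{3}{-7 - 4}} + 3994} = \sqrt{\frac{1}{2 \frac{3}{-11}} + 3994} = \sqrt{\frac{1}{2 \cdot 3 \left(- \frac{1}{11}\right)} + 3994} = \sqrt{\frac{1}{2 \left(- \frac{3}{11}\right)} + 3994} = \sqrt{\frac{1}{2} \left(- \frac{11}{3}\right) + 3994} = \sqrt{- \frac{11}{6} + 3994} = \sqrt{\frac{23953}{6}} = \frac{\sqrt{143718}}{6}$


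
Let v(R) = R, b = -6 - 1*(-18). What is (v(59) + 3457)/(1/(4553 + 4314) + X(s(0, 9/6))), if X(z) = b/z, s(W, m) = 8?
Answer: 62352744/26603 ≈ 2343.8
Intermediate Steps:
b = 12 (b = -6 + 18 = 12)
X(z) = 12/z
(v(59) + 3457)/(1/(4553 + 4314) + X(s(0, 9/6))) = (59 + 3457)/(1/(4553 + 4314) + 12/8) = 3516/(1/8867 + 12*(1/8)) = 3516/(1/8867 + 3/2) = 3516/(26603/17734) = 3516*(17734/26603) = 62352744/26603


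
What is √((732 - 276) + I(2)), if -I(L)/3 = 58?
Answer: √282 ≈ 16.793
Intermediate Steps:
I(L) = -174 (I(L) = -3*58 = -174)
√((732 - 276) + I(2)) = √((732 - 276) - 174) = √(456 - 174) = √282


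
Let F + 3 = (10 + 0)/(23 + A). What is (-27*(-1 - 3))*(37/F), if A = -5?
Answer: -17982/11 ≈ -1634.7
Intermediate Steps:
F = -22/9 (F = -3 + (10 + 0)/(23 - 5) = -3 + 10/18 = -3 + 10*(1/18) = -3 + 5/9 = -22/9 ≈ -2.4444)
(-27*(-1 - 3))*(37/F) = (-27*(-1 - 3))*(37/(-22/9)) = (-27*(-4))*(37*(-9/22)) = -27*(-4)*(-333/22) = 108*(-333/22) = -17982/11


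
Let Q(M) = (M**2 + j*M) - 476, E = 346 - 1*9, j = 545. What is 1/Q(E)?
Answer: 1/296758 ≈ 3.3698e-6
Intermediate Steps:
E = 337 (E = 346 - 9 = 337)
Q(M) = -476 + M**2 + 545*M (Q(M) = (M**2 + 545*M) - 476 = -476 + M**2 + 545*M)
1/Q(E) = 1/(-476 + 337**2 + 545*337) = 1/(-476 + 113569 + 183665) = 1/296758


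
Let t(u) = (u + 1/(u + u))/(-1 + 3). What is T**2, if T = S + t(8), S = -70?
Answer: 4456321/1024 ≈ 4351.9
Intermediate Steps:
t(u) = u/2 + 1/(4*u) (t(u) = (u + 1/(2*u))/2 = (u + 1/(2*u))*(1/2) = u/2 + 1/(4*u))
T = -2111/32 (T = -70 + ((1/2)*8 + (1/4)/8) = -70 + (4 + (1/4)*(1/8)) = -70 + (4 + 1/32) = -70 + 129/32 = -2111/32 ≈ -65.969)
T**2 = (-2111/32)**2 = 4456321/1024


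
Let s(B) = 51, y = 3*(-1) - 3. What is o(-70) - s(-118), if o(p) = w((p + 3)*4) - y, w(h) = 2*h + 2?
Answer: -579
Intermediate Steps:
y = -6 (y = -3 - 3 = -6)
w(h) = 2 + 2*h
o(p) = 32 + 8*p (o(p) = (2 + 2*((p + 3)*4)) - 1*(-6) = (2 + 2*((3 + p)*4)) + 6 = (2 + 2*(12 + 4*p)) + 6 = (2 + (24 + 8*p)) + 6 = (26 + 8*p) + 6 = 32 + 8*p)
o(-70) - s(-118) = (32 + 8*(-70)) - 1*51 = (32 - 560) - 51 = -528 - 51 = -579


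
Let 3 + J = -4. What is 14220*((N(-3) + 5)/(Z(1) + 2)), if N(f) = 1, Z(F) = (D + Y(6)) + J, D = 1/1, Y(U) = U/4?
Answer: -34128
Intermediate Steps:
J = -7 (J = -3 - 4 = -7)
Y(U) = U/4 (Y(U) = U*(1/4) = U/4)
D = 1
Z(F) = -9/2 (Z(F) = (1 + (1/4)*6) - 7 = (1 + 3/2) - 7 = 5/2 - 7 = -9/2)
14220*((N(-3) + 5)/(Z(1) + 2)) = 14220*((1 + 5)/(-9/2 + 2)) = 14220*(6/(-5/2)) = 14220*(6*(-2/5)) = 14220*(-12/5) = -34128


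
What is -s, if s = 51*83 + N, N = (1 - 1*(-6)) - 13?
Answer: -4227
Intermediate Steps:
N = -6 (N = (1 + 6) - 13 = 7 - 13 = -6)
s = 4227 (s = 51*83 - 6 = 4233 - 6 = 4227)
-s = -1*4227 = -4227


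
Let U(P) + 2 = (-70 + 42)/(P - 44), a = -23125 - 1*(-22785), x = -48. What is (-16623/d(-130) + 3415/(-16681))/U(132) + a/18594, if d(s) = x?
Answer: -3149349574229/21091322952 ≈ -149.32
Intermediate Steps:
d(s) = -48
a = -340 (a = -23125 + 22785 = -340)
U(P) = -2 - 28/(-44 + P) (U(P) = -2 + (-70 + 42)/(P - 44) = -2 - 28/(-44 + P))
(-16623/d(-130) + 3415/(-16681))/U(132) + a/18594 = (-16623/(-48) + 3415/(-16681))/((2*(30 - 1*132)/(-44 + 132))) - 340/18594 = (-16623*(-1/48) + 3415*(-1/16681))/((2*(30 - 132)/88)) - 340*1/18594 = (5541/16 - 3415/16681)/((2*(1/88)*(-102))) - 170/9297 = 92374781/(266896*(-51/22)) - 170/9297 = (92374781/266896)*(-22/51) - 170/9297 = -1016122591/6805848 - 170/9297 = -3149349574229/21091322952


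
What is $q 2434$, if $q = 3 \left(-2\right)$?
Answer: $-14604$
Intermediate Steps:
$q = -6$
$q 2434 = \left(-6\right) 2434 = -14604$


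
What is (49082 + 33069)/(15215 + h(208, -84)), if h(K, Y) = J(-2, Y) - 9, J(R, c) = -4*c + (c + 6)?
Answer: 82151/15464 ≈ 5.3124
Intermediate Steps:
J(R, c) = 6 - 3*c (J(R, c) = -4*c + (6 + c) = 6 - 3*c)
h(K, Y) = -3 - 3*Y (h(K, Y) = (6 - 3*Y) - 9 = -3 - 3*Y)
(49082 + 33069)/(15215 + h(208, -84)) = (49082 + 33069)/(15215 + (-3 - 3*(-84))) = 82151/(15215 + (-3 + 252)) = 82151/(15215 + 249) = 82151/15464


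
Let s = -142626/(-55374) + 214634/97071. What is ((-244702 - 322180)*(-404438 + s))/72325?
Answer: 3734400918897891386/1178066760585 ≈ 3.1699e+6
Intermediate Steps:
s = 389848357/81442569 (s = -142626*(-1/55374) + 214634*(1/97071) = 2161/839 + 214634/97071 = 389848357/81442569 ≈ 4.7868)
((-244702 - 322180)*(-404438 + s))/72325 = ((-244702 - 322180)*(-404438 + 389848357/81442569))/72325 = -566882*(-32938079872865/81442569)*(1/72325) = (18672004594489456930/81442569)*(1/72325) = 3734400918897891386/1178066760585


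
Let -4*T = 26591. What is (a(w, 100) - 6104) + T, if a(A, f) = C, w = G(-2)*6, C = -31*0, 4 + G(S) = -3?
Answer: -51007/4 ≈ -12752.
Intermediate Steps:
T = -26591/4 (T = -¼*26591 = -26591/4 ≈ -6647.8)
G(S) = -7 (G(S) = -4 - 3 = -7)
C = 0
w = -42 (w = -7*6 = -42)
a(A, f) = 0
(a(w, 100) - 6104) + T = (0 - 6104) - 26591/4 = -6104 - 26591/4 = -51007/4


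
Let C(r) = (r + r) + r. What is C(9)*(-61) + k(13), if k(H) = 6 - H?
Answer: -1654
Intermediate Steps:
C(r) = 3*r (C(r) = 2*r + r = 3*r)
C(9)*(-61) + k(13) = (3*9)*(-61) + (6 - 1*13) = 27*(-61) + (6 - 13) = -1647 - 7 = -1654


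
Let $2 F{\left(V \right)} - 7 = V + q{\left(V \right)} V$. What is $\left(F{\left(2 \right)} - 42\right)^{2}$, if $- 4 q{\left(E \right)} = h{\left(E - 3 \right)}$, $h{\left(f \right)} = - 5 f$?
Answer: $\frac{24025}{16} \approx 1501.6$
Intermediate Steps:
$q{\left(E \right)} = - \frac{15}{4} + \frac{5 E}{4}$ ($q{\left(E \right)} = - \frac{\left(-5\right) \left(E - 3\right)}{4} = - \frac{\left(-5\right) \left(-3 + E\right)}{4} = - \frac{15 - 5 E}{4} = - \frac{15}{4} + \frac{5 E}{4}$)
$F{\left(V \right)} = \frac{7}{2} + \frac{V}{2} + \frac{V \left(- \frac{15}{4} + \frac{5 V}{4}\right)}{2}$ ($F{\left(V \right)} = \frac{7}{2} + \frac{V + \left(- \frac{15}{4} + \frac{5 V}{4}\right) V}{2} = \frac{7}{2} + \frac{V + V \left(- \frac{15}{4} + \frac{5 V}{4}\right)}{2} = \frac{7}{2} + \left(\frac{V}{2} + \frac{V \left(- \frac{15}{4} + \frac{5 V}{4}\right)}{2}\right) = \frac{7}{2} + \frac{V}{2} + \frac{V \left(- \frac{15}{4} + \frac{5 V}{4}\right)}{2}$)
$\left(F{\left(2 \right)} - 42\right)^{2} = \left(\left(\frac{7}{2} - \frac{11}{4} + \frac{5 \cdot 2^{2}}{8}\right) - 42\right)^{2} = \left(\left(\frac{7}{2} - \frac{11}{4} + \frac{5}{8} \cdot 4\right) - 42\right)^{2} = \left(\left(\frac{7}{2} - \frac{11}{4} + \frac{5}{2}\right) - 42\right)^{2} = \left(\frac{13}{4} - 42\right)^{2} = \left(- \frac{155}{4}\right)^{2} = \frac{24025}{16}$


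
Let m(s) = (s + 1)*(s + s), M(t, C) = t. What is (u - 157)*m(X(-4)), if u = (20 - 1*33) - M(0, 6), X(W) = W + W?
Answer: -19040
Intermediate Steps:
X(W) = 2*W
u = -13 (u = (20 - 1*33) - 1*0 = (20 - 33) + 0 = -13 + 0 = -13)
m(s) = 2*s*(1 + s) (m(s) = (1 + s)*(2*s) = 2*s*(1 + s))
(u - 157)*m(X(-4)) = (-13 - 157)*(2*(2*(-4))*(1 + 2*(-4))) = -340*(-8)*(1 - 8) = -340*(-8)*(-7) = -170*112 = -19040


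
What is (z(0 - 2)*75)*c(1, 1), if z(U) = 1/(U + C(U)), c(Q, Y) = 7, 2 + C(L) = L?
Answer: -175/2 ≈ -87.500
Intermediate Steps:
C(L) = -2 + L
z(U) = 1/(-2 + 2*U) (z(U) = 1/(U + (-2 + U)) = 1/(-2 + 2*U))
(z(0 - 2)*75)*c(1, 1) = ((1/(2*(-1 + (0 - 2))))*75)*7 = ((1/(2*(-1 - 2)))*75)*7 = (((1/2)/(-3))*75)*7 = (((1/2)*(-1/3))*75)*7 = -1/6*75*7 = -25/2*7 = -175/2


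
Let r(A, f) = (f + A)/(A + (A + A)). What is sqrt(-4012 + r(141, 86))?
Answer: I*sqrt(79751903)/141 ≈ 63.336*I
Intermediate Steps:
r(A, f) = (A + f)/(3*A) (r(A, f) = (A + f)/(A + 2*A) = (A + f)/((3*A)) = (A + f)*(1/(3*A)) = (A + f)/(3*A))
sqrt(-4012 + r(141, 86)) = sqrt(-4012 + (1/3)*(141 + 86)/141) = sqrt(-4012 + (1/3)*(1/141)*227) = sqrt(-4012 + 227/423) = sqrt(-1696849/423) = I*sqrt(79751903)/141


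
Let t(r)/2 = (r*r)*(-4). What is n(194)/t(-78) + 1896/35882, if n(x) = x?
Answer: 21330251/436612176 ≈ 0.048854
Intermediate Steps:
t(r) = -8*r² (t(r) = 2*((r*r)*(-4)) = 2*(r²*(-4)) = 2*(-4*r²) = -8*r²)
n(194)/t(-78) + 1896/35882 = 194/((-8*(-78)²)) + 1896/35882 = 194/((-8*6084)) + 1896*(1/35882) = 194/(-48672) + 948/17941 = 194*(-1/48672) + 948/17941 = -97/24336 + 948/17941 = 21330251/436612176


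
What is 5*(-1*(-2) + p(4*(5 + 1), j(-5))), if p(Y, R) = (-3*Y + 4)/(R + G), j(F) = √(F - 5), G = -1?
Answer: 10*(√10 + 35*I)/(I + √10) ≈ 40.909 + 97.743*I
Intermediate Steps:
j(F) = √(-5 + F)
p(Y, R) = (4 - 3*Y)/(-1 + R) (p(Y, R) = (-3*Y + 4)/(R - 1) = (4 - 3*Y)/(-1 + R))
5*(-1*(-2) + p(4*(5 + 1), j(-5))) = 5*(-1*(-2) + (4 - 12*(5 + 1))/(-1 + √(-5 - 5))) = 5*(2 + (4 - 12*6)/(-1 + √(-10))) = 5*(2 + (4 - 3*24)/(-1 + I*√10)) = 5*(2 + (4 - 72)/(-1 + I*√10)) = 5*(2 - 68/(-1 + I*√10)) = 10 - 340/(-1 + I*√10)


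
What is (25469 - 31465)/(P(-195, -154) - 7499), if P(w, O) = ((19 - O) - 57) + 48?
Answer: 5996/7335 ≈ 0.81745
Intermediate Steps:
P(w, O) = 10 - O (P(w, O) = (-38 - O) + 48 = 10 - O)
(25469 - 31465)/(P(-195, -154) - 7499) = (25469 - 31465)/((10 - 1*(-154)) - 7499) = -5996/((10 + 154) - 7499) = -5996/(164 - 7499) = -5996/(-7335) = -5996*(-1/7335) = 5996/7335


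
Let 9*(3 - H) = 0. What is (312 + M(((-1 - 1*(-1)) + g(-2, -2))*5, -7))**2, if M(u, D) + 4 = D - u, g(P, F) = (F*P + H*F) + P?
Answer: 103041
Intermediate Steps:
H = 3 (H = 3 - 1/9*0 = 3 + 0 = 3)
g(P, F) = P + 3*F + F*P (g(P, F) = (F*P + 3*F) + P = (3*F + F*P) + P = P + 3*F + F*P)
M(u, D) = -4 + D - u (M(u, D) = -4 + (D - u) = -4 + D - u)
(312 + M(((-1 - 1*(-1)) + g(-2, -2))*5, -7))**2 = (312 + (-4 - 7 - ((-1 - 1*(-1)) + (-2 + 3*(-2) - 2*(-2)))*5))**2 = (312 + (-4 - 7 - ((-1 + 1) + (-2 - 6 + 4))*5))**2 = (312 + (-4 - 7 - (0 - 4)*5))**2 = (312 + (-4 - 7 - (-4)*5))**2 = (312 + (-4 - 7 - 1*(-20)))**2 = (312 + (-4 - 7 + 20))**2 = (312 + 9)**2 = 321**2 = 103041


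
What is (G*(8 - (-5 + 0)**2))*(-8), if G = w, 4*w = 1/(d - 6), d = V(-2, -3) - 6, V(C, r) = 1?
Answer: -34/11 ≈ -3.0909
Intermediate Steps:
d = -5 (d = 1 - 6 = -5)
w = -1/44 (w = 1/(4*(-5 - 6)) = (1/4)/(-11) = (1/4)*(-1/11) = -1/44 ≈ -0.022727)
G = -1/44 ≈ -0.022727
(G*(8 - (-5 + 0)**2))*(-8) = -(8 - (-5 + 0)**2)/44*(-8) = -(8 - 1*(-5)**2)/44*(-8) = -(8 - 1*25)/44*(-8) = -(8 - 25)/44*(-8) = -1/44*(-17)*(-8) = (17/44)*(-8) = -34/11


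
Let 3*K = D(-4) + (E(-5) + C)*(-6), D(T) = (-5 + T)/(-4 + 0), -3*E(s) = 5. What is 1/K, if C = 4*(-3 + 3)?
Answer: 12/49 ≈ 0.24490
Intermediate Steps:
E(s) = -5/3 (E(s) = -⅓*5 = -5/3)
C = 0 (C = 4*0 = 0)
D(T) = 5/4 - T/4 (D(T) = (-5 + T)/(-4) = (-5 + T)*(-¼) = 5/4 - T/4)
K = 49/12 (K = ((5/4 - ¼*(-4)) + (-5/3 + 0)*(-6))/3 = ((5/4 + 1) - 5/3*(-6))/3 = (9/4 + 10)/3 = (⅓)*(49/4) = 49/12 ≈ 4.0833)
1/K = 1/(49/12) = 12/49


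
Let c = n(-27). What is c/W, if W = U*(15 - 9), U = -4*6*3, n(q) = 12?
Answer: -1/36 ≈ -0.027778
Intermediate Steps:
U = -72 (U = -24*3 = -72)
c = 12
W = -432 (W = -72*(15 - 9) = -72*6 = -432)
c/W = 12/(-432) = 12*(-1/432) = -1/36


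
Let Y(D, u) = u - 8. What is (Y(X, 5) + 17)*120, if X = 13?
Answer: 1680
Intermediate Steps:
Y(D, u) = -8 + u
(Y(X, 5) + 17)*120 = ((-8 + 5) + 17)*120 = (-3 + 17)*120 = 14*120 = 1680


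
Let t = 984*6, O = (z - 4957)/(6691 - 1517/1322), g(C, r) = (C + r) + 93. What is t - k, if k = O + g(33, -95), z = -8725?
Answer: 51958811509/8843985 ≈ 5875.0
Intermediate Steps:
g(C, r) = 93 + C + r
O = -18087604/8843985 (O = (-8725 - 4957)/(6691 - 1517/1322) = -13682/(6691 - 1517*1/1322) = -13682/(6691 - 1517/1322) = -13682/8843985/1322 = -13682*1322/8843985 = -18087604/8843985 ≈ -2.0452)
t = 5904
k = 256075931/8843985 (k = -18087604/8843985 + (93 + 33 - 95) = -18087604/8843985 + 31 = 256075931/8843985 ≈ 28.955)
t - k = 5904 - 1*256075931/8843985 = 5904 - 256075931/8843985 = 51958811509/8843985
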